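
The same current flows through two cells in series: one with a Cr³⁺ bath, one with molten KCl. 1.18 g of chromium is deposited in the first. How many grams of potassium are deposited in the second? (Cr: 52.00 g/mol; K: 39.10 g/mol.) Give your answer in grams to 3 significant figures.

2.66 g

n(Cr) = 1.18 / 52.00 = 0.02269 mol
Cr³⁺ + 3e⁻ → Cr, so n(e⁻) = 3 × 0.02269 = 0.06807 mol
The cells are in series, so the same charge (and hence the same n(e⁻) = 0.06807 mol) passes through both.
K⁺ + e⁻ → K, so n(K) = 0.06807 mol
m(K) = 0.06807 × 39.10 = 2.66 g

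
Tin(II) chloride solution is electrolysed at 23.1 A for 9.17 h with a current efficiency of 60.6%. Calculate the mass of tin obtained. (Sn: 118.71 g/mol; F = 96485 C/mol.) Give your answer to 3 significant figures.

Q = 23.1 × 33012 = 7.626×10^5 C
n(e⁻) = 7.626×10^5 / 96485 = 7.904 mol
Sn²⁺ + 2e⁻ → Sn, so theoretical m(Sn) = 3.952 × 118.71 = 469.1 g
Actual mass = 60.6% × 469.1 = 284 g

284 g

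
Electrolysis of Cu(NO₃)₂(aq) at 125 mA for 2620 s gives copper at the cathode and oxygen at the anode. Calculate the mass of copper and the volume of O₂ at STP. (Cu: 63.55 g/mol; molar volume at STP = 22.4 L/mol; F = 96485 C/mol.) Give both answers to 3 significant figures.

Q = 0.125 × 2620 = 327.5 C; n(e⁻) = 327.5 / 96485 = 0.003394 mol
Cathode: Cu²⁺ + 2e⁻ → Cu → n(Cu) = 0.003394/2 = 0.001697 mol → 0.108 g
Anode: 2H₂O → O₂ + 4H⁺ + 4e⁻ → n(O₂) = 0.003394/4 = 8.485×10^-4 mol → 0.0190 L

0.108 g Cu; 0.0190 L O₂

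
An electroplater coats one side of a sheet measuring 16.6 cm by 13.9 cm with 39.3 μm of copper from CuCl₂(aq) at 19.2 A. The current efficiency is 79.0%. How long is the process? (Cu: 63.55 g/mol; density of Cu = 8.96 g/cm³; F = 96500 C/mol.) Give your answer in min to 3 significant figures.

27.1 min

Plated area = 16.6 × 13.9 = 230.7 cm²
Volume = 230.7 × 39.3×10⁻⁴ cm = 0.9067 cm³
m(Cu) = 0.9067 × 8.96 = 8.124 g
n(Cu) = 8.124 / 63.55 = 0.1278 mol; n(e⁻) = 2 × 0.1278 = 0.2556 mol
Q = 0.2556 × 96500 / 0.790 = 31220 C
t = 31220 / 19.2 = 1626 s = 27.1 min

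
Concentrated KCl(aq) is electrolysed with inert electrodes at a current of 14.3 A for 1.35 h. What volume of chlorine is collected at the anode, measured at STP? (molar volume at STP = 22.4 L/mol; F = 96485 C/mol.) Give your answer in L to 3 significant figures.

8.07 L

Q = 14.3 A × 4860 s = 69500 C
Moles of electrons = 69500 / 96485 = 0.7203 mol
2Cl⁻ → Cl₂ + 2e⁻, so n(Cl₂) = 0.7203 / 2 = 0.3602 mol
V = 0.3602 × 22.4 = 8.068 L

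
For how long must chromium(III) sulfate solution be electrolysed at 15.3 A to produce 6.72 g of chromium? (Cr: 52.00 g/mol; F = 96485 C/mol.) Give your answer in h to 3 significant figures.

0.679 h

n(Cr) = 6.72 / 52.00 = 0.1292 mol
Cr³⁺ + 3e⁻ → Cr, so n(e⁻) = 3 × 0.1292 = 0.3876 mol
Q = 0.3876 × 96485 = 37400 C
t = Q / I = 37400 / 15.3 = 2444 s = 0.679 h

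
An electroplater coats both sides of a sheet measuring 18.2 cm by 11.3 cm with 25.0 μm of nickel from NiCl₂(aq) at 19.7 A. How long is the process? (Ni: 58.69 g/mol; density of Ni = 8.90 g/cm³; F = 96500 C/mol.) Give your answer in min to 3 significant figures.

Plated area = 2 × 18.2 × 11.3 = 411.3 cm²
Volume = 411.3 × 25.0×10⁻⁴ cm = 1.028 cm³
m(Ni) = 1.028 × 8.90 = 9.149 g
n(Ni) = 9.149 / 58.69 = 0.1559 mol; n(e⁻) = 2 × 0.1559 = 0.3118 mol
Q = 0.3118 × 96500 = 30090 C
t = 30090 / 19.7 = 1527 s = 25.5 min

25.5 min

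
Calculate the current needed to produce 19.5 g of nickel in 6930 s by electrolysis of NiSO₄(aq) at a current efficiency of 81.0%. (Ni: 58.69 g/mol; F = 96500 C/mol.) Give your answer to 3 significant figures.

n(Ni) = 19.5 / 58.69 = 0.3323 mol
Ni²⁺ + 2e⁻ → Ni, so n(e⁻) = 2 × 0.3323 = 0.6646 mol
Q = 0.6646 × 96500 / 0.810 = 79180 C
I = Q / t = 79180 / 6930 s = 11.4 A

11.4 A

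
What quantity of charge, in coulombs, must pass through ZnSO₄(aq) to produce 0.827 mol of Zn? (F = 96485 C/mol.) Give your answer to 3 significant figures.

Zn²⁺ + 2e⁻ → Zn, so n(e⁻) = 2 × 0.827 = 1.654 mol
Q = 1.654 × 96485 = 1.596×10^5 C

1.60×10^5 C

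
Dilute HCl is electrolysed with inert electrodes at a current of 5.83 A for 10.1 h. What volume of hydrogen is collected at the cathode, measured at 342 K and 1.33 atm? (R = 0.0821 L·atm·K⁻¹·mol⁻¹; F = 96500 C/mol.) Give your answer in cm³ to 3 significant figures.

23200 cm³

Q = 5.83 A × 36360 s = 2.120×10^5 C
Moles of electrons = 2.120×10^5 / 96500 = 2.197 mol
2H⁺ + 2e⁻ → H₂, so n(H₂) = 2.197 / 2 = 1.099 mol
V = nRT/P = 1.099 × 0.0821 × 342 / 1.33 = 23.20 L
= 23200 cm³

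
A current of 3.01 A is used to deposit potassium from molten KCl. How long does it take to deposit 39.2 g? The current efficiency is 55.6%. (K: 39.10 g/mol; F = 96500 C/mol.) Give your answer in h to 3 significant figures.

16.1 h

n(K) = 39.2 / 39.10 = 1.003 mol
K⁺ + e⁻ → K, so n(e⁻) = 1.003 mol
Q = 1.003 × 96500 / 0.556 = 1.741×10^5 C
t = Q / I = 1.741×10^5 / 3.01 = 57840 s = 16.1 h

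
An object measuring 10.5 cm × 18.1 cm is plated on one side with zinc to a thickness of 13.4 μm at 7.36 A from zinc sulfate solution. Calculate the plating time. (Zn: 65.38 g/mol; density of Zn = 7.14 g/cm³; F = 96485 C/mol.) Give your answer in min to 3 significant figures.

Plated area = 10.5 × 18.1 = 190.1 cm²
Volume = 190.1 × 13.4×10⁻⁴ cm = 0.2547 cm³
m(Zn) = 0.2547 × 7.14 = 1.819 g
n(Zn) = 1.819 / 65.38 = 0.02782 mol; n(e⁻) = 2 × 0.02782 = 0.05564 mol
Q = 0.05564 × 96485 = 5368 C
t = 5368 / 7.36 = 729.3 s = 12.2 min

12.2 min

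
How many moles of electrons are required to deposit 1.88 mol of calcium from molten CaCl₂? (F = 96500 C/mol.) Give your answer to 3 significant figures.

Ca²⁺ + 2e⁻ → Ca, so n(e⁻) = 2 × 1.88 = 3.760 mol

3.76 mol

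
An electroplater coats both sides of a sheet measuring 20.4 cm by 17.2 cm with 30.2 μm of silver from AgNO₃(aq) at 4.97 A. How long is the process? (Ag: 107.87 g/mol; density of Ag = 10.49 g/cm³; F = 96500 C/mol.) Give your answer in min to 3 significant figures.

Plated area = 2 × 20.4 × 17.2 = 701.8 cm²
Volume = 701.8 × 30.2×10⁻⁴ cm = 2.119 cm³
m(Ag) = 2.119 × 10.49 = 22.23 g
n(Ag) = 22.23 / 107.87 = 0.2061 mol; n(e⁻) = 0.2061 mol
Q = 0.2061 × 96500 = 19890 C
t = 19890 / 4.97 = 4002 s = 66.7 min

66.7 min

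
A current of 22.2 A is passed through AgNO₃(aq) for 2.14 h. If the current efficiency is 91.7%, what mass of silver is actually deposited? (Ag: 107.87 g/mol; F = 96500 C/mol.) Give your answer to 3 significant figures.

175 g

Q = 22.2 × 7704 = 1.710×10^5 C
n(e⁻) = 1.710×10^5 / 96500 = 1.772 mol
Ag⁺ + e⁻ → Ag, so theoretical m(Ag) = 1.772 × 107.87 = 191.1 g
Actual mass = 91.7% × 191.1 = 175 g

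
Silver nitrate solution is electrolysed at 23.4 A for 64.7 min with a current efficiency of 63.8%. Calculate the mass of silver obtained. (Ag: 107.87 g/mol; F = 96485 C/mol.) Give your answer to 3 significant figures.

Q = 23.4 × 3882 = 90840 C
n(e⁻) = 90840 / 96485 = 0.9415 mol
Ag⁺ + e⁻ → Ag, so theoretical m(Ag) = 0.9415 × 107.87 = 101.6 g
Actual mass = 63.8% × 101.6 = 64.8 g

64.8 g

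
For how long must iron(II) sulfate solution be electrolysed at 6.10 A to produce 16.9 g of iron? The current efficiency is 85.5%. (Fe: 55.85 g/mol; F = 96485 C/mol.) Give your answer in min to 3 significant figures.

n(Fe) = 16.9 / 55.85 = 0.3026 mol
Fe²⁺ + 2e⁻ → Fe, so n(e⁻) = 2 × 0.3026 = 0.6052 mol
Q = 0.6052 × 96485 / 0.855 = 68300 C
t = Q / I = 68300 / 6.10 = 11200 s = 187 min

187 min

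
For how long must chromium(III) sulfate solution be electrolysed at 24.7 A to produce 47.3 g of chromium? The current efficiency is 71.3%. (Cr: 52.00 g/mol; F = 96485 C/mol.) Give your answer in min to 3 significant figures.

n(Cr) = 47.3 / 52.00 = 0.9096 mol
Cr³⁺ + 3e⁻ → Cr, so n(e⁻) = 3 × 0.9096 = 2.729 mol
Q = 2.729 × 96485 / 0.713 = 3.693×10^5 C
t = Q / I = 3.693×10^5 / 24.7 = 14950 s = 249 min

249 min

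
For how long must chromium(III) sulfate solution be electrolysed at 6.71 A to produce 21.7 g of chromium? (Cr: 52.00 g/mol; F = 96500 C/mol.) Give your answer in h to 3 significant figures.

5.00 h

n(Cr) = 21.7 / 52.00 = 0.4173 mol
Cr³⁺ + 3e⁻ → Cr, so n(e⁻) = 3 × 0.4173 = 1.252 mol
Q = 1.252 × 96500 = 1.208×10^5 C
t = Q / I = 1.208×10^5 / 6.71 = 18000 s = 5.00 h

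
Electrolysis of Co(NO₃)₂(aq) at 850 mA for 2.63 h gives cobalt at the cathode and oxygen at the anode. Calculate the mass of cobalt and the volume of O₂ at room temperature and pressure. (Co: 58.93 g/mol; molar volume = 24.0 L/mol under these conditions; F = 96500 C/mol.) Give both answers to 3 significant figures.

Q = 0.850 × 9468 = 8048 C; n(e⁻) = 8048 / 96500 = 0.08340 mol
Cathode: Co²⁺ + 2e⁻ → Co → n(Co) = 0.08340/2 = 0.04170 mol → 2.46 g
Anode: 2H₂O → O₂ + 4H⁺ + 4e⁻ → n(O₂) = 0.08340/4 = 0.02085 mol → 0.500 L

2.46 g Co; 0.500 L O₂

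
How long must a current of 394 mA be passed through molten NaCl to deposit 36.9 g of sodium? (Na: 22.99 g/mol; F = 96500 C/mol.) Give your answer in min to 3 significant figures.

n(Na) = 36.9 / 22.99 = 1.605 mol
Na⁺ + e⁻ → Na, so n(e⁻) = 1.605 mol
Q = 1.605 × 96500 = 1.549×10^5 C
t = Q / I = 1.549×10^5 / 0.394 = 3.931×10^5 s = 6550 min

6550 min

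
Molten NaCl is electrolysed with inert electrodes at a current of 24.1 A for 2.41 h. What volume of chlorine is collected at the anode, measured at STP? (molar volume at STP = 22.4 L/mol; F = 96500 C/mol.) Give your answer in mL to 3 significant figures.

Charge passed = 24.1 × 8676 = 2.091×10^5 C
Moles of electrons = 2.091×10^5 / 96500 = 2.167 mol
2Cl⁻ → Cl₂ + 2e⁻, so n(Cl₂) = 2.167 / 2 = 1.084 mol
V = 1.084 × 22.4 = 24.28 L
= 24300 mL

24300 mL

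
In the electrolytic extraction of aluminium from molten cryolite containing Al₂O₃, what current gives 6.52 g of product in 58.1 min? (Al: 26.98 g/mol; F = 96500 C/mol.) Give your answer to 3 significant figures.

n(Al) = 6.52 / 26.98 = 0.2417 mol
Al³⁺ + 3e⁻ → Al, so n(e⁻) = 3 × 0.2417 = 0.7251 mol
Q = 0.7251 × 96500 = 69970 C
I = Q / t = 69970 / 3486 s = 20.1 A

20.1 A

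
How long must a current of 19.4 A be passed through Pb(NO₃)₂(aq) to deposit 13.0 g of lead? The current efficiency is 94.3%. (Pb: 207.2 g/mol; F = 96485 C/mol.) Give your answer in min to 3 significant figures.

n(Pb) = 13.0 / 207.2 = 0.06274 mol
Pb²⁺ + 2e⁻ → Pb, so n(e⁻) = 2 × 0.06274 = 0.1255 mol
Q = 0.1255 × 96485 / 0.943 = 12840 C
t = Q / I = 12840 / 19.4 = 661.9 s = 11.0 min

11.0 min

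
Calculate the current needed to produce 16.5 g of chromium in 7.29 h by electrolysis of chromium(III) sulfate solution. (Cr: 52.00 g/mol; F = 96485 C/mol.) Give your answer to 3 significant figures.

n(Cr) = 16.5 / 52.00 = 0.3173 mol
Cr³⁺ + 3e⁻ → Cr, so n(e⁻) = 3 × 0.3173 = 0.9519 mol
Q = 0.9519 × 96485 = 91840 C
I = Q / t = 91840 / 26244 s = 3.50 A

3.50 A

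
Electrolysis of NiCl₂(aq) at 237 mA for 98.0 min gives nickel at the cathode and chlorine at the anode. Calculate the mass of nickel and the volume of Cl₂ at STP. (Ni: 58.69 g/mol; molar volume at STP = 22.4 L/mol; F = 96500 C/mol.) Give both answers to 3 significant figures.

Q = 0.237 × 5880 = 1394 C; n(e⁻) = 1394 / 96500 = 0.01445 mol
Cathode: Ni²⁺ + 2e⁻ → Ni → n(Ni) = 0.01445/2 = 0.007225 mol → 0.424 g
Anode: 2Cl⁻ → Cl₂ + 2e⁻ → n(Cl₂) = 0.01445/2 = 0.007225 mol → 0.162 L

0.424 g Ni; 0.162 L Cl₂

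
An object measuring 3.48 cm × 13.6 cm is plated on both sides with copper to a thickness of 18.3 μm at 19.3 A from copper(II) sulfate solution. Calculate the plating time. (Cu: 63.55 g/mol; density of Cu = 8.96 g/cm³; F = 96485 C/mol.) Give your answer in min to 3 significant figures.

4.07 min

Plated area = 2 × 3.48 × 13.6 = 94.66 cm²
Volume = 94.66 × 18.3×10⁻⁴ cm = 0.1732 cm³
m(Cu) = 0.1732 × 8.96 = 1.552 g
n(Cu) = 1.552 / 63.55 = 0.02442 mol; n(e⁻) = 2 × 0.02442 = 0.04884 mol
Q = 0.04884 × 96485 = 4712 C
t = 4712 / 19.3 = 244.1 s = 4.07 min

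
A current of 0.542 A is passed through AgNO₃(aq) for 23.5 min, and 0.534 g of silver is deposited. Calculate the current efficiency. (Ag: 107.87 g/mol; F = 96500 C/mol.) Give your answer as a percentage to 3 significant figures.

62.5%

Q = 0.542 × 1410 = 764.2 C
n(e⁻) = 764.2 / 96500 = 0.007919 mol
Ag⁺ + e⁻ → Ag, so theoretical n(Ag) = 0.007919 mol → 0.8542 g
Efficiency = 0.534 / 0.8542 = 0.6251 = 62.5%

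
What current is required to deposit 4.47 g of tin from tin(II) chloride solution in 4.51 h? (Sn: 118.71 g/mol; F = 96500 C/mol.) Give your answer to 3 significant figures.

0.448 A

n(Sn) = 4.47 / 118.71 = 0.03765 mol
Sn²⁺ + 2e⁻ → Sn, so n(e⁻) = 2 × 0.03765 = 0.07530 mol
Q = 0.07530 × 96500 = 7266 C
I = Q / t = 7266 / 16236 s = 0.448 A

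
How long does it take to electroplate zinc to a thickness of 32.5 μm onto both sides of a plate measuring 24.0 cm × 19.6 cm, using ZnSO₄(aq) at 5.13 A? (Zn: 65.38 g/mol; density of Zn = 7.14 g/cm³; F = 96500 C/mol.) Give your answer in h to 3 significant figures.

3.49 h

Plated area = 2 × 24.0 × 19.6 = 940.8 cm²
Volume = 940.8 × 32.5×10⁻⁴ cm = 3.058 cm³
m(Zn) = 3.058 × 7.14 = 21.83 g
n(Zn) = 21.83 / 65.38 = 0.3339 mol; n(e⁻) = 2 × 0.3339 = 0.6678 mol
Q = 0.6678 × 96500 = 64440 C
t = 64440 / 5.13 = 12560 s = 3.49 h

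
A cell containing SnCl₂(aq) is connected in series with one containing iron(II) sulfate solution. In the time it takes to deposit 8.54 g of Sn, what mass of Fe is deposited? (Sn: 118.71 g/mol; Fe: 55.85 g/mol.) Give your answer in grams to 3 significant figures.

4.02 g

n(Sn) = 8.54 / 118.71 = 0.07194 mol
Sn²⁺ + 2e⁻ → Sn, so n(e⁻) = 2 × 0.07194 = 0.1439 mol
Since the cells are in series, n(e⁻) in the Fe cell is also 0.1439 mol.
Fe²⁺ + 2e⁻ → Fe, so n(Fe) = 0.1439 / 2 = 0.07195 mol
m(Fe) = 0.07195 × 55.85 = 4.02 g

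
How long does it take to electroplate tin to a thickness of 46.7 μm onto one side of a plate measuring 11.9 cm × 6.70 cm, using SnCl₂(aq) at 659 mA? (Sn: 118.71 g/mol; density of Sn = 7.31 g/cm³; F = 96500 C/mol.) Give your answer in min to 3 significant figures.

Plated area = 11.9 × 6.70 = 79.73 cm²
Volume = 79.73 × 46.7×10⁻⁴ cm = 0.3723 cm³
m(Sn) = 0.3723 × 7.31 = 2.722 g
n(Sn) = 2.722 / 118.71 = 0.02293 mol; n(e⁻) = 2 × 0.02293 = 0.04586 mol
Q = 0.04586 × 96500 = 4425 C
t = 4425 / 0.659 = 6715 s = 112 min

112 min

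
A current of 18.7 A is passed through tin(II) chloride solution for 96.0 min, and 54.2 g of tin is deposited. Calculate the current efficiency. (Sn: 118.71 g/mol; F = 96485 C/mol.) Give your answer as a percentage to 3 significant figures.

81.8%

Q = 18.7 × 5760 = 1.077×10^5 C
n(e⁻) = 1.077×10^5 / 96485 = 1.116 mol
Sn²⁺ + 2e⁻ → Sn, so theoretical n(Sn) = 0.5580 mol → 66.24 g
Efficiency = 54.2 / 66.24 = 0.8182 = 81.8%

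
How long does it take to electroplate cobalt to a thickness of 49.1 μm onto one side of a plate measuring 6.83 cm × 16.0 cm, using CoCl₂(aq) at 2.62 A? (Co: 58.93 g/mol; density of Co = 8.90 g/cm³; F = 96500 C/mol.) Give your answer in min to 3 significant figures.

Plated area = 6.83 × 16.0 = 109.3 cm²
Volume = 109.3 × 49.1×10⁻⁴ cm = 0.5367 cm³
m(Co) = 0.5367 × 8.90 = 4.777 g
n(Co) = 4.777 / 58.93 = 0.08106 mol; n(e⁻) = 2 × 0.08106 = 0.1621 mol
Q = 0.1621 × 96500 = 15640 C
t = 15640 / 2.62 = 5969 s = 99.5 min

99.5 min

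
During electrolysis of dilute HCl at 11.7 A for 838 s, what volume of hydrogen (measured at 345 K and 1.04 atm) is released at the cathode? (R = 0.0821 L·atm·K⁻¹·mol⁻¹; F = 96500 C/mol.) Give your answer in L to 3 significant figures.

1.38 L

Q = 11.7 A × 838 s = 9805 C
n(e⁻) = 9805 / 96500 = 0.1016 mol
2H⁺ + 2e⁻ → H₂, so n(H₂) = 0.1016 / 2 = 0.05080 mol
V = nRT/P = 0.05080 × 0.0821 × 345 / 1.04 = 1.384 L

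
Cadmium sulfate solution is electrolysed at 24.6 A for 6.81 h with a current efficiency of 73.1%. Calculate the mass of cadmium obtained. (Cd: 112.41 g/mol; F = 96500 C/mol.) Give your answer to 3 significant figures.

Q = 24.6 × 24516 = 6.031×10^5 C
n(e⁻) = 6.031×10^5 / 96500 = 6.250 mol
Cd²⁺ + 2e⁻ → Cd, so theoretical m(Cd) = 3.125 × 112.41 = 351.3 g
Actual mass = 73.1% × 351.3 = 257 g

257 g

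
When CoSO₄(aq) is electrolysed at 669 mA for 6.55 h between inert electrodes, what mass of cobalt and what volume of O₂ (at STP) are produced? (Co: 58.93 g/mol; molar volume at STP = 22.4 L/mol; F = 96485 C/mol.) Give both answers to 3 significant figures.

4.82 g Co; 0.916 L O₂

Q = 0.669 × 23580 = 15780 C; n(e⁻) = 15780 / 96485 = 0.1635 mol
Cathode: Co²⁺ + 2e⁻ → Co → n(Co) = 0.1635/2 = 0.08175 mol → 4.82 g
Anode: 2H₂O → O₂ + 4H⁺ + 4e⁻ → n(O₂) = 0.1635/4 = 0.04088 mol → 0.916 L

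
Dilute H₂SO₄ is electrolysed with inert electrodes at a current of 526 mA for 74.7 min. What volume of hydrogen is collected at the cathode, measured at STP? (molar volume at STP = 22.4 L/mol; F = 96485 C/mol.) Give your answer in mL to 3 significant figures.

Q = 0.526 A × 4482 s = 2358 C
n(e⁻) = Q/F = 2358/96485 = 0.02444 mol
2H⁺ + 2e⁻ → H₂, so n(H₂) = 0.02444 / 2 = 0.01222 mol
V = 0.01222 × 22.4 = 0.2737 L
= 274 mL

274 mL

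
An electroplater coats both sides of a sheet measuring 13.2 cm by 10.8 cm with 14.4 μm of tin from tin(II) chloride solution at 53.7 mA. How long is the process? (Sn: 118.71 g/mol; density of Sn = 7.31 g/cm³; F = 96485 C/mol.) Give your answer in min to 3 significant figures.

Plated area = 2 × 13.2 × 10.8 = 285.1 cm²
Volume = 285.1 × 14.4×10⁻⁴ cm = 0.4105 cm³
m(Sn) = 0.4105 × 7.31 = 3.001 g
n(Sn) = 3.001 / 118.71 = 0.02528 mol; n(e⁻) = 2 × 0.02528 = 0.05056 mol
Q = 0.05056 × 96485 = 4878 C
t = 4878 / 0.0537 = 90840 s = 1510 min

1510 min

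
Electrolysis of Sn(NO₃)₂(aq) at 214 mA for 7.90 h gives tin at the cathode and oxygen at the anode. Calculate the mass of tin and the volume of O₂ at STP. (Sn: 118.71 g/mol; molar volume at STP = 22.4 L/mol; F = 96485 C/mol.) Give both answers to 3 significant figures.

3.74 g Sn; 0.353 L O₂

Q = 0.214 × 28440 = 6086 C; n(e⁻) = 6086 / 96485 = 0.06308 mol
Cathode: Sn²⁺ + 2e⁻ → Sn → n(Sn) = 0.06308/2 = 0.03154 mol → 3.74 g
Anode: 2H₂O → O₂ + 4H⁺ + 4e⁻ → n(O₂) = 0.06308/4 = 0.01577 mol → 0.353 L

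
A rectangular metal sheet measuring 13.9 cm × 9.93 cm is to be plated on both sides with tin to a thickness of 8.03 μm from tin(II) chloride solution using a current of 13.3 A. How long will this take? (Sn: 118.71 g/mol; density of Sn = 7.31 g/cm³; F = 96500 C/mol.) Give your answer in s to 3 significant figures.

Plated area = 2 × 13.9 × 9.93 = 276.1 cm²
Volume = 276.1 × 8.03×10⁻⁴ cm = 0.2217 cm³
m(Sn) = 0.2217 × 7.31 = 1.621 g
n(Sn) = 1.621 / 118.71 = 0.01366 mol; n(e⁻) = 2 × 0.01366 = 0.02732 mol
Q = 0.02732 × 96500 = 2636 C
t = 2636 / 13.3 = 198.2 s

198 s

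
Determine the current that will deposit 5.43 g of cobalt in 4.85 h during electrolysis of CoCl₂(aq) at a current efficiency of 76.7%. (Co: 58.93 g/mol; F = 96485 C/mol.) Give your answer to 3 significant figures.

n(Co) = 5.43 / 58.93 = 0.09214 mol
Co²⁺ + 2e⁻ → Co, so n(e⁻) = 2 × 0.09214 = 0.1843 mol
Q = 0.1843 × 96485 / 0.767 = 23180 C
I = Q / t = 23180 / 17460 s = 1.33 A

1.33 A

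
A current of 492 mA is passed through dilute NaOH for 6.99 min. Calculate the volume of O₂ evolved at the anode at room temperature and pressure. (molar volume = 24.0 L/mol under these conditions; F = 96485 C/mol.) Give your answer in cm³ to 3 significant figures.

Q = 0.492 A × 419.4 s = 206.3 C
Moles of electrons = 206.3 / 96485 = 0.002138 mol
2H₂O → O₂ + 4H⁺ + 4e⁻, so n(O₂) = 0.002138 / 4 = 5.345×10^-4 mol
V = 5.345×10^-4 × 24.0 = 0.01283 L
= 12.8 cm³

12.8 cm³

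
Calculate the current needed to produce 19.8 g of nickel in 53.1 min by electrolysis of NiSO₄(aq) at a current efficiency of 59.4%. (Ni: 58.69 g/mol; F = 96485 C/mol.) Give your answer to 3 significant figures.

34.4 A

n(Ni) = 19.8 / 58.69 = 0.3374 mol
Ni²⁺ + 2e⁻ → Ni, so n(e⁻) = 2 × 0.3374 = 0.6748 mol
Q = 0.6748 × 96485 / 0.594 = 1.096×10^5 C
I = Q / t = 1.096×10^5 / 3186 s = 34.4 A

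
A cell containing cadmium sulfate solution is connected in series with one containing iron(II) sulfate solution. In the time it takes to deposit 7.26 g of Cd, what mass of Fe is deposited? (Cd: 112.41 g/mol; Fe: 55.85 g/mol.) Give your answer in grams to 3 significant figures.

n(Cd) = 7.26 / 112.41 = 0.06459 mol
Cd²⁺ + 2e⁻ → Cd, so n(e⁻) = 2 × 0.06459 = 0.1292 mol
Since the cells are in series, n(e⁻) in the Fe cell is also 0.1292 mol.
Fe²⁺ + 2e⁻ → Fe, so n(Fe) = 0.1292 / 2 = 0.06460 mol
m(Fe) = 0.06460 × 55.85 = 3.61 g

3.61 g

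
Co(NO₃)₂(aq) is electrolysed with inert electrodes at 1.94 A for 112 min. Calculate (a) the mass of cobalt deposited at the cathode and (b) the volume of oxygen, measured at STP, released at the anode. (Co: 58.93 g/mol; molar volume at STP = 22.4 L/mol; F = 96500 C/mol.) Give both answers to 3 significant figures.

Q = 1.94 × 6720 = 13040 C; n(e⁻) = 13040 / 96500 = 0.1351 mol
Cathode: Co²⁺ + 2e⁻ → Co → n(Co) = 0.1351/2 = 0.06755 mol → 3.98 g
Anode: 2H₂O → O₂ + 4H⁺ + 4e⁻ → n(O₂) = 0.1351/4 = 0.03378 mol → 0.757 L

3.98 g Co; 0.757 L O₂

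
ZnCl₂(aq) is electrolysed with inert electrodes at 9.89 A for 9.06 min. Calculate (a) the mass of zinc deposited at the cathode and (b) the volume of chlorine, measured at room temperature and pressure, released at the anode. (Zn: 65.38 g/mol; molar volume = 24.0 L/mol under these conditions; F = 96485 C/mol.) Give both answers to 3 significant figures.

Q = 9.89 × 543.6 = 5376 C; n(e⁻) = 5376 / 96485 = 0.05572 mol
Cathode: Zn²⁺ + 2e⁻ → Zn → n(Zn) = 0.05572/2 = 0.02786 mol → 1.82 g
Anode: 2Cl⁻ → Cl₂ + 2e⁻ → n(Cl₂) = 0.05572/2 = 0.02786 mol → 0.669 L

1.82 g Zn; 0.669 L Cl₂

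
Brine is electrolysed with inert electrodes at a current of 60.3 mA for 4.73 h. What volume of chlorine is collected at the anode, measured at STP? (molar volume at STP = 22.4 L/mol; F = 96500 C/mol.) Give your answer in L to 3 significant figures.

0.119 L

Charge passed = 0.0603 × 17028 = 1027 C
n(e⁻) = 1027 / 96500 = 0.01064 mol
2Cl⁻ → Cl₂ + 2e⁻, so n(Cl₂) = 0.01064 / 2 = 0.005320 mol
V = 0.005320 × 22.4 = 0.1192 L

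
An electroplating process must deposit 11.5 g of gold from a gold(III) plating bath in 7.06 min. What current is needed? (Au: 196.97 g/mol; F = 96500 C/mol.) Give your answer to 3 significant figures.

n(Au) = 11.5 / 196.97 = 0.05838 mol
Au³⁺ + 3e⁻ → Au, so n(e⁻) = 3 × 0.05838 = 0.1751 mol
Q = 0.1751 × 96500 = 16900 C
I = Q / t = 16900 / 423.6 s = 39.9 A

39.9 A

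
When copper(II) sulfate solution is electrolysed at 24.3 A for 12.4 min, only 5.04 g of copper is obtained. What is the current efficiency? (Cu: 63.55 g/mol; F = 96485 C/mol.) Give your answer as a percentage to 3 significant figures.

84.6%

Q = 24.3 × 744 = 18080 C
n(e⁻) = 18080 / 96485 = 0.1874 mol
Cu²⁺ + 2e⁻ → Cu, so theoretical n(Cu) = 0.09370 mol → 5.955 g
Efficiency = 5.04 / 5.955 = 0.8463 = 84.6%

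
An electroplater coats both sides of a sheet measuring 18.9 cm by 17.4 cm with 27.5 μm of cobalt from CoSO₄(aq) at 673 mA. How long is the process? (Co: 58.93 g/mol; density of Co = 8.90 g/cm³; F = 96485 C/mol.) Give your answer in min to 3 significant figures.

Plated area = 2 × 18.9 × 17.4 = 657.7 cm²
Volume = 657.7 × 27.5×10⁻⁴ cm = 1.809 cm³
m(Co) = 1.809 × 8.90 = 16.10 g
n(Co) = 16.10 / 58.93 = 0.2732 mol; n(e⁻) = 2 × 0.2732 = 0.5464 mol
Q = 0.5464 × 96485 = 52720 C
t = 52720 / 0.673 = 78340 s = 1310 min

1310 min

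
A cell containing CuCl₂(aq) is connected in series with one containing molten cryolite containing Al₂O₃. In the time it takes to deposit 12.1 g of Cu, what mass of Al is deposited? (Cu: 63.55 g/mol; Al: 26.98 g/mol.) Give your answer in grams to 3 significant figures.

3.42 g

n(Cu) = 12.1 / 63.55 = 0.1904 mol
Cu²⁺ + 2e⁻ → Cu, so n(e⁻) = 2 × 0.1904 = 0.3808 mol
The cells are in series, so the same charge (and hence the same n(e⁻) = 0.3808 mol) passes through both.
Al³⁺ + 3e⁻ → Al, so n(Al) = 0.3808 / 3 = 0.1269 mol
m(Al) = 0.1269 × 26.98 = 3.42 g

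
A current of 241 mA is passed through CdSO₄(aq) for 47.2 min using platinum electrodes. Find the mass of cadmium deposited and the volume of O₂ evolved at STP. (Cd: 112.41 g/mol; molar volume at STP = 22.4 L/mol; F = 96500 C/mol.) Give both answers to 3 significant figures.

0.398 g Cd; 0.0396 L O₂

Q = 0.241 × 2832 = 682.5 C; n(e⁻) = 682.5 / 96500 = 0.007073 mol
Cathode: Cd²⁺ + 2e⁻ → Cd → n(Cd) = 0.007073/2 = 0.003537 mol → 0.398 g
Anode: 2H₂O → O₂ + 4H⁺ + 4e⁻ → n(O₂) = 0.007073/4 = 0.001768 mol → 0.0396 L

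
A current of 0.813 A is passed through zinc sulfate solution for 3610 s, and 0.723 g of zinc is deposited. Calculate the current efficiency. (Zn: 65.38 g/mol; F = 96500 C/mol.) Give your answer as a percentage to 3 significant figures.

Q = 0.813 × 3610 = 2935 C
n(e⁻) = 2935 / 96500 = 0.03041 mol
Zn²⁺ + 2e⁻ → Zn, so theoretical n(Zn) = 0.01521 mol → 0.9944 g
Efficiency = 0.723 / 0.9944 = 0.7271 = 72.7%

72.7%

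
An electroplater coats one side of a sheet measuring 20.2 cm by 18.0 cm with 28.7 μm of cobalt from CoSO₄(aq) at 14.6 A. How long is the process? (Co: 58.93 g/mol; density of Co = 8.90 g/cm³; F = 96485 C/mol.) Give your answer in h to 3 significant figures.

0.579 h

Plated area = 20.2 × 18.0 = 363.6 cm²
Volume = 363.6 × 28.7×10⁻⁴ cm = 1.044 cm³
m(Co) = 1.044 × 8.90 = 9.292 g
n(Co) = 9.292 / 58.93 = 0.1577 mol; n(e⁻) = 2 × 0.1577 = 0.3154 mol
Q = 0.3154 × 96485 = 30430 C
t = 30430 / 14.6 = 2084 s = 0.579 h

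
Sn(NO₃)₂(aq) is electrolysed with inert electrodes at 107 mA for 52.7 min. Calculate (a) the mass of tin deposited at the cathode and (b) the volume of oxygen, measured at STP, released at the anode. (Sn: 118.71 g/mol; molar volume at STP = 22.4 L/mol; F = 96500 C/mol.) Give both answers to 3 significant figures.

Q = 0.107 × 3162 = 338.3 C; n(e⁻) = 338.3 / 96500 = 0.003506 mol
Cathode: Sn²⁺ + 2e⁻ → Sn → n(Sn) = 0.003506/2 = 0.001753 mol → 0.208 g
Anode: 2H₂O → O₂ + 4H⁺ + 4e⁻ → n(O₂) = 0.003506/4 = 8.765×10^-4 mol → 0.0196 L

0.208 g Sn; 0.0196 L O₂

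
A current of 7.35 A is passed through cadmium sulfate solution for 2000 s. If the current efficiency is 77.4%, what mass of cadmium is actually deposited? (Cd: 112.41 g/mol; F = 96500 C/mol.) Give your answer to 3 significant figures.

Q = 7.35 × 2000 = 14700 C
n(e⁻) = 14700 / 96500 = 0.1523 mol
Cd²⁺ + 2e⁻ → Cd, so theoretical m(Cd) = 0.07615 × 112.41 = 8.560 g
Actual mass = 77.4% × 8.560 = 6.63 g

6.63 g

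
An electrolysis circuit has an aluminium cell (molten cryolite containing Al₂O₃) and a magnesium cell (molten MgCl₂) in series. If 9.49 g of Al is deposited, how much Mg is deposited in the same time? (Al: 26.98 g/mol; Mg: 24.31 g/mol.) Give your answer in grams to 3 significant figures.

12.8 g

n(Al) = 9.49 / 26.98 = 0.3517 mol
Al³⁺ + 3e⁻ → Al, so n(e⁻) = 3 × 0.3517 = 1.055 mol
Since the cells are in series, n(e⁻) in the Mg cell is also 1.055 mol.
Mg²⁺ + 2e⁻ → Mg, so n(Mg) = 1.055 / 2 = 0.5275 mol
m(Mg) = 0.5275 × 24.31 = 12.8 g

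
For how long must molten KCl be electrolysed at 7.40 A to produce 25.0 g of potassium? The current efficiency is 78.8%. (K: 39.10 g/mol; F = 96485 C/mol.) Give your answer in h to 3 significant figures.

2.94 h

n(K) = 25.0 / 39.10 = 0.6394 mol
K⁺ + e⁻ → K, so n(e⁻) = 0.6394 mol
Q = 0.6394 × 96485 / 0.788 = 78290 C
t = Q / I = 78290 / 7.40 = 10580 s = 2.94 h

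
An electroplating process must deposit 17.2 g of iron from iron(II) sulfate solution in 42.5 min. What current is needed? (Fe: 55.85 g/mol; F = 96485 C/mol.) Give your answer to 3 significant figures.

n(Fe) = 17.2 / 55.85 = 0.3080 mol
Fe²⁺ + 2e⁻ → Fe, so n(e⁻) = 2 × 0.3080 = 0.6160 mol
Q = 0.6160 × 96485 = 59430 C
I = Q / t = 59430 / 2550 s = 23.3 A

23.3 A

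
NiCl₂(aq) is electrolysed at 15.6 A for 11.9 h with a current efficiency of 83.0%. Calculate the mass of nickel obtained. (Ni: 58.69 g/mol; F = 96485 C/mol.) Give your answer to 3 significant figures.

Q = 15.6 × 42840 = 6.683×10^5 C
n(e⁻) = 6.683×10^5 / 96485 = 6.926 mol
Ni²⁺ + 2e⁻ → Ni, so theoretical m(Ni) = 3.463 × 58.69 = 203.2 g
Actual mass = 83.0% × 203.2 = 169 g

169 g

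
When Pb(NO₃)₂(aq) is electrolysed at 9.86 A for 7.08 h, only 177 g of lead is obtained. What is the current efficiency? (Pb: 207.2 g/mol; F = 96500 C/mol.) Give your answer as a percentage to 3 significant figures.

Q = 9.86 × 25488 = 2.513×10^5 C
n(e⁻) = 2.513×10^5 / 96500 = 2.604 mol
Pb²⁺ + 2e⁻ → Pb, so theoretical n(Pb) = 1.302 mol → 269.8 g
Efficiency = 177 / 269.8 = 0.6560 = 65.6%

65.6%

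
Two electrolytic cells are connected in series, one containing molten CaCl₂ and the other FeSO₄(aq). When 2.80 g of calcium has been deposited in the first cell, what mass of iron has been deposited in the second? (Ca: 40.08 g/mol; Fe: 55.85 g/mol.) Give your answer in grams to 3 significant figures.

3.90 g

n(Ca) = 2.80 / 40.08 = 0.06986 mol
Ca²⁺ + 2e⁻ → Ca, so n(e⁻) = 2 × 0.06986 = 0.1397 mol
The cells are in series, so the same charge (and hence the same n(e⁻) = 0.1397 mol) passes through both.
Fe²⁺ + 2e⁻ → Fe, so n(Fe) = 0.1397 / 2 = 0.06985 mol
m(Fe) = 0.06985 × 55.85 = 3.90 g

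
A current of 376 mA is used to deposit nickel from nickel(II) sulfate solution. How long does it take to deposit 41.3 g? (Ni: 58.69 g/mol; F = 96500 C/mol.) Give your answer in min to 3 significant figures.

6020 min

n(Ni) = 41.3 / 58.69 = 0.7037 mol
Ni²⁺ + 2e⁻ → Ni, so n(e⁻) = 2 × 0.7037 = 1.407 mol
Q = 1.407 × 96500 = 1.358×10^5 C
t = Q / I = 1.358×10^5 / 0.376 = 3.612×10^5 s = 6020 min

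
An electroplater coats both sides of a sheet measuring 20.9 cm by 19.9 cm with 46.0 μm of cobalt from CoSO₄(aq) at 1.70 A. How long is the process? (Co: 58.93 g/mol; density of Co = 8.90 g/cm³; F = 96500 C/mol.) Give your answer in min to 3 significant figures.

Plated area = 2 × 20.9 × 19.9 = 831.8 cm²
Volume = 831.8 × 46.0×10⁻⁴ cm = 3.826 cm³
m(Co) = 3.826 × 8.90 = 34.05 g
n(Co) = 34.05 / 58.93 = 0.5778 mol; n(e⁻) = 2 × 0.5778 = 1.156 mol
Q = 1.156 × 96500 = 1.116×10^5 C
t = 1.116×10^5 / 1.70 = 65650 s = 1090 min

1090 min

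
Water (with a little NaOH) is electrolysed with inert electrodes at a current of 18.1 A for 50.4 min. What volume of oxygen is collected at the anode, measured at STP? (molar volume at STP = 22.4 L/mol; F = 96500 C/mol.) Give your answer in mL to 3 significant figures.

3180 mL

Q = 18.1 A × 3024 s = 54730 C
Moles of electrons = 54730 / 96500 = 0.5672 mol
2H₂O → O₂ + 4H⁺ + 4e⁻, so n(O₂) = 0.5672 / 4 = 0.1418 mol
V = 0.1418 × 22.4 = 3.176 L
= 3180 mL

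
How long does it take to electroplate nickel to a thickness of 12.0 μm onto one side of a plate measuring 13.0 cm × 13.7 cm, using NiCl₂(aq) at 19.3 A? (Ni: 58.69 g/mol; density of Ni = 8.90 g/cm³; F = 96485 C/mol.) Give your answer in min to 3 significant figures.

5.40 min

Plated area = 13.0 × 13.7 = 178.1 cm²
Volume = 178.1 × 12.0×10⁻⁴ cm = 0.2137 cm³
m(Ni) = 0.2137 × 8.90 = 1.902 g
n(Ni) = 1.902 / 58.69 = 0.03241 mol; n(e⁻) = 2 × 0.03241 = 0.06482 mol
Q = 0.06482 × 96485 = 6254 C
t = 6254 / 19.3 = 324.0 s = 5.40 min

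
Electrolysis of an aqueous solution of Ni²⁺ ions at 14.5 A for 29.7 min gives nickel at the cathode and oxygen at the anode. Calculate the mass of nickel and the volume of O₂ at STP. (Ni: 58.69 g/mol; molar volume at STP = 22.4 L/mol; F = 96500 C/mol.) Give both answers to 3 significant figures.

Q = 14.5 × 1782 = 25840 C; n(e⁻) = 25840 / 96500 = 0.2678 mol
Cathode: Ni²⁺ + 2e⁻ → Ni → n(Ni) = 0.2678/2 = 0.1339 mol → 7.86 g
Anode: 2H₂O → O₂ + 4H⁺ + 4e⁻ → n(O₂) = 0.2678/4 = 0.06695 mol → 1.50 L

7.86 g Ni; 1.50 L O₂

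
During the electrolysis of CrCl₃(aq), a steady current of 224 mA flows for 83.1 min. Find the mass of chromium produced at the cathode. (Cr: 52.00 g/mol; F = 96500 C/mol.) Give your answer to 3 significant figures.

Q = 0.224 A × 4986 s = 1117 C
n(e⁻) = Q/F = 1117/96500 = 0.01158 mol
Cr³⁺ + 3e⁻ → Cr, so n(Cr) = 0.01158 / 3 = 0.003860 mol
m = 0.003860 × 52.00 = 0.201 g

0.201 g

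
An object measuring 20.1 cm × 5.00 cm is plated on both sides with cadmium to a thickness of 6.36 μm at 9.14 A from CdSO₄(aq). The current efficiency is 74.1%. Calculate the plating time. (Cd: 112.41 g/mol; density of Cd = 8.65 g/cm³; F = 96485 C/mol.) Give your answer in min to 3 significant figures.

4.67 min

Plated area = 2 × 20.1 × 5.00 = 201.0 cm²
Volume = 201.0 × 6.36×10⁻⁴ cm = 0.1278 cm³
m(Cd) = 0.1278 × 8.65 = 1.105 g
n(Cd) = 1.105 / 112.41 = 0.009830 mol; n(e⁻) = 2 × 0.009830 = 0.01966 mol
Q = 0.01966 × 96485 / 0.741 = 2560 C
t = 2560 / 9.14 = 280.1 s = 4.67 min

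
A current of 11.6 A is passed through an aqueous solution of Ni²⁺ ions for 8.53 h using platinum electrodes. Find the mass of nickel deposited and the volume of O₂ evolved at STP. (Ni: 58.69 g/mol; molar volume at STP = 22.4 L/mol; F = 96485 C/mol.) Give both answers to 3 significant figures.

Q = 11.6 × 30708 = 3.562×10^5 C; n(e⁻) = 3.562×10^5 / 96485 = 3.692 mol
Cathode: Ni²⁺ + 2e⁻ → Ni → n(Ni) = 3.692/2 = 1.846 mol → 108 g
Anode: 2H₂O → O₂ + 4H⁺ + 4e⁻ → n(O₂) = 3.692/4 = 0.9230 mol → 20.7 L

108 g Ni; 20.7 L O₂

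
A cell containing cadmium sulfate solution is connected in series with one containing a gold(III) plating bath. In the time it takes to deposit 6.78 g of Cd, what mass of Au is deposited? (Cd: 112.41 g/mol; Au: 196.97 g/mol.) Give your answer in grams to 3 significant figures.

7.92 g

n(Cd) = 6.78 / 112.41 = 0.06031 mol
Cd²⁺ + 2e⁻ → Cd, so n(e⁻) = 2 × 0.06031 = 0.1206 mol
In series, the same 0.1206 mol of electrons flows through the second cell.
Au³⁺ + 3e⁻ → Au, so n(Au) = 0.1206 / 3 = 0.04020 mol
m(Au) = 0.04020 × 196.97 = 7.92 g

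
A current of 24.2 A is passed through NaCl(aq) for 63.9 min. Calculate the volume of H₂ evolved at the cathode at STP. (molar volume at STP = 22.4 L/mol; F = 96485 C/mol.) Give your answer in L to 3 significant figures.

10.8 L

Charge passed = 24.2 × 3834 = 92780 C
Moles of electrons = 92780 / 96485 = 0.9616 mol
2H⁺ + 2e⁻ → H₂, so n(H₂) = 0.9616 / 2 = 0.4808 mol
V = 0.4808 × 22.4 = 10.77 L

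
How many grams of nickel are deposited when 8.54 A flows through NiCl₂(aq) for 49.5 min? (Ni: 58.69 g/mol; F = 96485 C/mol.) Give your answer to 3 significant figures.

7.71 g

Q = 8.54 A × 2970 s = 25360 C
Moles of electrons = 25360 / 96485 = 0.2628 mol
Ni²⁺ + 2e⁻ → Ni, so n(Ni) = 0.2628 / 2 = 0.1314 mol
m = 0.1314 × 58.69 = 7.71 g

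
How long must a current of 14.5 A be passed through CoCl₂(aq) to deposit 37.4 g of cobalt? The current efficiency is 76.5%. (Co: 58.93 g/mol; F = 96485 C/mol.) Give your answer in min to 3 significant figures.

n(Co) = 37.4 / 58.93 = 0.6347 mol
Co²⁺ + 2e⁻ → Co, so n(e⁻) = 2 × 0.6347 = 1.269 mol
Q = 1.269 × 96485 / 0.765 = 1.601×10^5 C
t = Q / I = 1.601×10^5 / 14.5 = 11040 s = 184 min

184 min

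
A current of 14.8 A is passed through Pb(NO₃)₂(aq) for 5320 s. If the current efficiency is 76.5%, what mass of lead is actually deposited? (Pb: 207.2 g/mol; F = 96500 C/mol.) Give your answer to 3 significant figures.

Q = 14.8 × 5320 = 78740 C
n(e⁻) = 78740 / 96500 = 0.8160 mol
Pb²⁺ + 2e⁻ → Pb, so theoretical m(Pb) = 0.4080 × 207.2 = 84.54 g
Actual mass = 76.5% × 84.54 = 64.7 g

64.7 g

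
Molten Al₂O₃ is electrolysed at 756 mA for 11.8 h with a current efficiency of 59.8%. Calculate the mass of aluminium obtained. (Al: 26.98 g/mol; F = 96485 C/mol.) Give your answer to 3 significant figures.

1.79 g

Q = 0.756 × 42480 = 32110 C
n(e⁻) = 32110 / 96485 = 0.3328 mol
Al³⁺ + 3e⁻ → Al, so theoretical m(Al) = 0.1109 × 26.98 = 2.992 g
Actual mass = 59.8% × 2.992 = 1.79 g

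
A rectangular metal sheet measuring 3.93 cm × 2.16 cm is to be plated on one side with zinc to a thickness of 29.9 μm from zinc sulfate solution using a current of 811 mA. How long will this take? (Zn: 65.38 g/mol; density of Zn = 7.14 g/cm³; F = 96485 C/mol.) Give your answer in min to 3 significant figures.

11.0 min

Plated area = 3.93 × 2.16 = 8.489 cm²
Volume = 8.489 × 29.9×10⁻⁴ cm = 0.02538 cm³
m(Zn) = 0.02538 × 7.14 = 0.1812 g
n(Zn) = 0.1812 / 65.38 = 0.002771 mol; n(e⁻) = 2 × 0.002771 = 0.005542 mol
Q = 0.005542 × 96485 = 534.7 C
t = 534.7 / 0.811 = 659.3 s = 11.0 min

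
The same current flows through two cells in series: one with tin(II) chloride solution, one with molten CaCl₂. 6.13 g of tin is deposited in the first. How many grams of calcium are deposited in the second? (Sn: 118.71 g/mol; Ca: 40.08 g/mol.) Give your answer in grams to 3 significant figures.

2.07 g

n(Sn) = 6.13 / 118.71 = 0.05164 mol
Sn²⁺ + 2e⁻ → Sn, so n(e⁻) = 2 × 0.05164 = 0.1033 mol
Same current for the same time ⇒ same n(e⁻) = 0.1033 mol in both cells.
Ca²⁺ + 2e⁻ → Ca, so n(Ca) = 0.1033 / 2 = 0.05165 mol
m(Ca) = 0.05165 × 40.08 = 2.07 g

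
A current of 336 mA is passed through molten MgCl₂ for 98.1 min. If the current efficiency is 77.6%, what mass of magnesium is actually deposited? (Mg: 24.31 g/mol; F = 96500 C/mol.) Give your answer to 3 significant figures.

Q = 0.336 × 5886 = 1978 C
n(e⁻) = 1978 / 96500 = 0.02050 mol
Mg²⁺ + 2e⁻ → Mg, so theoretical m(Mg) = 0.01025 × 24.31 = 0.2492 g
Actual mass = 77.6% × 0.2492 = 0.193 g

0.193 g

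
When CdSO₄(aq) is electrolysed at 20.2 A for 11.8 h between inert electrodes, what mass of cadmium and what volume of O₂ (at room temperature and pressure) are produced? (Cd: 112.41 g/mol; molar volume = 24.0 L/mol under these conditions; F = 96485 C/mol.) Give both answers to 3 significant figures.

Q = 20.2 × 42480 = 8.581×10^5 C; n(e⁻) = 8.581×10^5 / 96485 = 8.894 mol
Cathode: Cd²⁺ + 2e⁻ → Cd → n(Cd) = 8.894/2 = 4.447 mol → 500 g
Anode: 2H₂O → O₂ + 4H⁺ + 4e⁻ → n(O₂) = 8.894/4 = 2.224 mol → 53.4 L

500 g Cd; 53.4 L O₂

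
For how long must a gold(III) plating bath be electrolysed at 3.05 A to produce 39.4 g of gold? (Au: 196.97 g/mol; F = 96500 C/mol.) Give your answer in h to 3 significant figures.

n(Au) = 39.4 / 196.97 = 0.2000 mol
Au³⁺ + 3e⁻ → Au, so n(e⁻) = 3 × 0.2000 = 0.6000 mol
Q = 0.6000 × 96500 = 57900 C
t = Q / I = 57900 / 3.05 = 18980 s = 5.27 h

5.27 h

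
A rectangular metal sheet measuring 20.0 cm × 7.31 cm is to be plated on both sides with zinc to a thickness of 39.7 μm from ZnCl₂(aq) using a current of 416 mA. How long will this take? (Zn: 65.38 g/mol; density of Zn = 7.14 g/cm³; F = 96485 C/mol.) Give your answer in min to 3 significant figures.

Plated area = 2 × 20.0 × 7.31 = 292.4 cm²
Volume = 292.4 × 39.7×10⁻⁴ cm = 1.161 cm³
m(Zn) = 1.161 × 7.14 = 8.290 g
n(Zn) = 8.290 / 65.38 = 0.1268 mol; n(e⁻) = 2 × 0.1268 = 0.2536 mol
Q = 0.2536 × 96485 = 24470 C
t = 24470 / 0.416 = 58820 s = 980 min

980 min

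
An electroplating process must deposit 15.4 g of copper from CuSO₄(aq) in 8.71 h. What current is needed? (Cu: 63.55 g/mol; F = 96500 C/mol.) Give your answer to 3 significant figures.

1.49 A

n(Cu) = 15.4 / 63.55 = 0.2423 mol
Cu²⁺ + 2e⁻ → Cu, so n(e⁻) = 2 × 0.2423 = 0.4846 mol
Q = 0.4846 × 96500 = 46760 C
I = Q / t = 46760 / 31356 s = 1.49 A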